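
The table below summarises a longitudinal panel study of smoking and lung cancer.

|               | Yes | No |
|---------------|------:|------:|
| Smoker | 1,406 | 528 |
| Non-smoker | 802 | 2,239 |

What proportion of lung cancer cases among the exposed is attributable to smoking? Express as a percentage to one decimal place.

Cells: a = 1406, b = 528, c = 802, d = 2239.
Risk in exposed = 1406/1934 = 0.72699; risk in unexposed = 802/3041 = 0.26373.
RR = 0.72699/0.26373 = 2.75658
AR% = (RR − 1)/RR × 100 = (2.75658 − 1)/2.75658 × 100 = 63.7232%

63.7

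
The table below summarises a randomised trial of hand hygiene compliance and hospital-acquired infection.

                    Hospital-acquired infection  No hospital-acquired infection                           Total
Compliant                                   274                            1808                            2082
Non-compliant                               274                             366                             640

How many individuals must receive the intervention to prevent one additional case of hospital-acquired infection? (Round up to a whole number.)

4

Risk in treated group = 274/2082 = 0.13160; risk in control = 274/640 = 0.42812.
Absolute risk reduction = 0.42812 − 0.13160 = 0.29652
NNT = 1 / ARR = 1 / 0.29652 = 3.372 → round up → 4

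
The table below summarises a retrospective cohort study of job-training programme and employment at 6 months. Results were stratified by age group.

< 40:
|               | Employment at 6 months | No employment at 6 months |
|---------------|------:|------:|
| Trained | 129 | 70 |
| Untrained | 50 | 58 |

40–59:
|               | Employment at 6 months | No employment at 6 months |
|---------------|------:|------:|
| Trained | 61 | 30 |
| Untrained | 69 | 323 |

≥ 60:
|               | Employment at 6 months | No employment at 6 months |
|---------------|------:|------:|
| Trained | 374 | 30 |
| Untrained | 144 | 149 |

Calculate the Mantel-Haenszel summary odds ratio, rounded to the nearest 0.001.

OR_MH = Σ(aᵢdᵢ/nᵢ) / Σ(bᵢcᵢ/nᵢ), where nᵢ is the stratum total.
Stratum 1 (< 40): n = 307; a·d/n = 129·58/307 = 24.3713; b·c/n = 70·50/307 = 11.4007
Stratum 2 (40–59): n = 483; a·d/n = 61·323/483 = 40.7930; b·c/n = 30·69/483 = 4.2857
Stratum 3 (≥ 60): n = 697; a·d/n = 374·149/697 = 79.9512; b·c/n = 30·144/697 = 6.1980
OR_MH = (24.3713 + 40.7930 + 79.9512) / (11.4007 + 4.2857 + 6.1980) = 145.1155 / 21.8844 = 6.63102

6.631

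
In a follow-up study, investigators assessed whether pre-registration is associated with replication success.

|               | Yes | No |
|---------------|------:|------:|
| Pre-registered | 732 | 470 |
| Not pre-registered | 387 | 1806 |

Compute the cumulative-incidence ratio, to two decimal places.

Cells: a = 732, b = 470, c = 387, d = 1806.
Risk in exposed = 732/1202 = 0.60899; risk in unexposed = 387/2193 = 0.17647.
RR = 0.60899 / 0.17647 = 3.45092
The risk among the exposed is 3.45 times that among the unexposed.

3.45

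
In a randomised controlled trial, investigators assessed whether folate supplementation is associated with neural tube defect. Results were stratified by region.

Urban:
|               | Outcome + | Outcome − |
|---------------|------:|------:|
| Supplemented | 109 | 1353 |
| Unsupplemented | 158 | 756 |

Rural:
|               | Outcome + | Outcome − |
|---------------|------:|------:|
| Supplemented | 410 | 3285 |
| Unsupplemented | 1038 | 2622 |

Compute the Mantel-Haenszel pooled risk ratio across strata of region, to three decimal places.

RR_MH = Σ(aᵢ·n₀ᵢ/nᵢ) / Σ(cᵢ·n₁ᵢ/nᵢ), with n₁ᵢ = aᵢ+bᵢ (exposed), n₀ᵢ = cᵢ+dᵢ (unexposed), nᵢ = n₁ᵢ+n₀ᵢ.
Stratum 1 (Urban): n₁ = 1462, n₀ = 914, n = 2376; a·n₀/n = 109·914/2376 = 41.9301; c·n₁/n = 158·1462/2376 = 97.2205
Stratum 2 (Rural): n₁ = 3695, n₀ = 3660, n = 7355; a·n₀/n = 410·3660/7355 = 204.0245; c·n₁/n = 1038·3695/7355 = 521.4697
RR_MH = (41.9301 + 204.0245) / (97.2205 + 521.4697) = 245.9546 / 618.6903 = 0.39754

0.398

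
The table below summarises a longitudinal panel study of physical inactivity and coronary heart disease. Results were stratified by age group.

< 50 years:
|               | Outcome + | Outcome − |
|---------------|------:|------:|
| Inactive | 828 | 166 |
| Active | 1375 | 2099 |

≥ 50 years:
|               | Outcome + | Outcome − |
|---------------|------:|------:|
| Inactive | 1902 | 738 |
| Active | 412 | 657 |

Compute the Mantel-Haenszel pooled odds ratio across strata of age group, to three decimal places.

OR_MH = Σ(aᵢdᵢ/nᵢ) / Σ(bᵢcᵢ/nᵢ), where nᵢ is the stratum total.
Stratum 1 (< 50 years): n = 4468; a·d/n = 828·2099/4468 = 388.9821; b·c/n = 166·1375/4468 = 51.0855
Stratum 2 (≥ 50 years): n = 3709; a·d/n = 1902·657/3709 = 336.9140; b·c/n = 738·412/3709 = 81.9779
OR_MH = (388.9821 + 336.9140) / (51.0855 + 81.9779) = 725.8961 / 133.0634 = 5.45527

5.455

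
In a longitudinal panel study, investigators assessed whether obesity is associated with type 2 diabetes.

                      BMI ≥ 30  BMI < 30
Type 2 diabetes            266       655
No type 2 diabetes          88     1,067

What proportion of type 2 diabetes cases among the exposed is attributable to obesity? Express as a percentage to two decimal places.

49.38

Reading the table with exposure as columns: a = 266 (BMI ≥ 30, case), b = 88 (BMI ≥ 30, non-case), c = 655 (BMI < 30, case), d = 1067.
Risk in exposed = 266/354 = 0.75141; risk in unexposed = 655/1722 = 0.38037.
RR = 0.75141/0.38037 = 1.97547
AR% = (RR − 1)/RR × 100 = (1.97547 − 1)/1.97547 × 100 = 49.3791%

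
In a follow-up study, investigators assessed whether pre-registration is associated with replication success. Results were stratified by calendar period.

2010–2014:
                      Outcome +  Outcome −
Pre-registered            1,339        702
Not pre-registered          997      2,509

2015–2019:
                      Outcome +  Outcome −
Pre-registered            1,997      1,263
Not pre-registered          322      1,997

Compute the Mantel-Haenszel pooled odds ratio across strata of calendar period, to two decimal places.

6.63

OR_MH = Σ(aᵢdᵢ/nᵢ) / Σ(bᵢcᵢ/nᵢ), where nᵢ is the stratum total.
Stratum 1 (2010–2014): n = 5547; a·d/n = 1339·2509/5547 = 605.6519; b·c/n = 702·997/5547 = 126.1752
Stratum 2 (2015–2019): n = 5579; a·d/n = 1997·1997/5579 = 714.8251; b·c/n = 1263·322/5579 = 72.8959
OR_MH = (605.6519 + 714.8251) / (126.1752 + 72.8959) = 1320.4769 / 199.0711 = 6.63319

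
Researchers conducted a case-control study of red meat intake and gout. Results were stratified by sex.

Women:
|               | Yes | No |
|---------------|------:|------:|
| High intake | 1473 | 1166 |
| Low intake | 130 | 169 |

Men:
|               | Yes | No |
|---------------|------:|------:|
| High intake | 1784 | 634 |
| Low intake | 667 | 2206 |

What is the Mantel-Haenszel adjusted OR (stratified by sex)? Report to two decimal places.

OR_MH = Σ(aᵢdᵢ/nᵢ) / Σ(bᵢcᵢ/nᵢ), where nᵢ is the stratum total.
Stratum 1 (Women): n = 2938; a·d/n = 1473·169/2938 = 84.7301; b·c/n = 1166·130/2938 = 51.5929
Stratum 2 (Men): n = 5291; a·d/n = 1784·2206/5291 = 743.8110; b·c/n = 634·667/5291 = 79.9240
OR_MH = (84.7301 + 743.8110) / (51.5929 + 79.9240) = 828.5411 / 131.5169 = 6.29988

6.30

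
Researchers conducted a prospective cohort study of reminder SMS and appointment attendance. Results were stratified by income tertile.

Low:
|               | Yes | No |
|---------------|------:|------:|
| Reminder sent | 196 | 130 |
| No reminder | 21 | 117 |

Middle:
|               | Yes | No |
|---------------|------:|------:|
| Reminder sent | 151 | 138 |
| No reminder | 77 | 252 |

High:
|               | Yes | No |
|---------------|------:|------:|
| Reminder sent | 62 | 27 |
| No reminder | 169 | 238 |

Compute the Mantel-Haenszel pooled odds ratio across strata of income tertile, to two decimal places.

OR_MH = Σ(aᵢdᵢ/nᵢ) / Σ(bᵢcᵢ/nᵢ), where nᵢ is the stratum total.
Stratum 1 (Low): n = 464; a·d/n = 196·117/464 = 49.4224; b·c/n = 130·21/464 = 5.8836
Stratum 2 (Middle): n = 618; a·d/n = 151·252/618 = 61.5728; b·c/n = 138·77/618 = 17.1942
Stratum 3 (High): n = 496; a·d/n = 62·238/496 = 29.7500; b·c/n = 27·169/496 = 9.1996
OR_MH = (49.4224 + 61.5728 + 29.7500) / (5.8836 + 17.1942 + 9.1996) = 140.7452 / 32.2774 = 4.36049

4.36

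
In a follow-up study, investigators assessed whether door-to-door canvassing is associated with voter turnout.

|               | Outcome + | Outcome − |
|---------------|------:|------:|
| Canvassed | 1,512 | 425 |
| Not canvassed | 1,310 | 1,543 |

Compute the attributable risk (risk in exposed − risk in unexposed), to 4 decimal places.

0.3214

Cells: a = 1512, b = 425, c = 1310, d = 1543.
Risk in exposed = 1512/1937 = 0.780589; risk in unexposed = 1310/2853 = 0.459166.
Risk difference = 0.780589 − 0.459166 = 0.321423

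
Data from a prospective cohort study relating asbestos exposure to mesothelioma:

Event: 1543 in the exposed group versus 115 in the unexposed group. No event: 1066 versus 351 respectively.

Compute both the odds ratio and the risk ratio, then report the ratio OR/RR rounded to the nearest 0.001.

From the description: a = 1543, b = 1066, c = 115, d = 351.
OR = (1543·351)/(1066·115) = 541593/122590 = 4.41792
Risk in exposed = 1543/2609 = 0.59141; risk in unexposed = 115/466 = 0.24678; RR = 2.39651
OR/RR = 4.41792 / 2.39651 = 1.84348
The outcome is not rare, so the OR lies further from 1 than the RR.

1.843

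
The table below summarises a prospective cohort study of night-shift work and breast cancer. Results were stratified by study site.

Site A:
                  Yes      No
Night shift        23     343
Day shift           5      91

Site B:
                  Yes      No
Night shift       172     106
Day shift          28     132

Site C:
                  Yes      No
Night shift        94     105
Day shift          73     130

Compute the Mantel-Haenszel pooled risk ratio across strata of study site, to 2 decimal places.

1.99

RR_MH = Σ(aᵢ·n₀ᵢ/nᵢ) / Σ(cᵢ·n₁ᵢ/nᵢ), with n₁ᵢ = aᵢ+bᵢ (exposed), n₀ᵢ = cᵢ+dᵢ (unexposed), nᵢ = n₁ᵢ+n₀ᵢ.
Stratum 1 (Site A): n₁ = 366, n₀ = 96, n = 462; a·n₀/n = 23·96/462 = 4.7792; c·n₁/n = 5·366/462 = 3.9610
Stratum 2 (Site B): n₁ = 278, n₀ = 160, n = 438; a·n₀/n = 172·160/438 = 62.8311; c·n₁/n = 28·278/438 = 17.7717
Stratum 3 (Site C): n₁ = 199, n₀ = 203, n = 402; a·n₀/n = 94·203/402 = 47.4677; c·n₁/n = 73·199/402 = 36.1368
RR_MH = (4.7792 + 62.8311 + 47.4677) / (3.9610 + 17.7717 + 36.1368) = 115.0779 / 57.8695 = 1.98858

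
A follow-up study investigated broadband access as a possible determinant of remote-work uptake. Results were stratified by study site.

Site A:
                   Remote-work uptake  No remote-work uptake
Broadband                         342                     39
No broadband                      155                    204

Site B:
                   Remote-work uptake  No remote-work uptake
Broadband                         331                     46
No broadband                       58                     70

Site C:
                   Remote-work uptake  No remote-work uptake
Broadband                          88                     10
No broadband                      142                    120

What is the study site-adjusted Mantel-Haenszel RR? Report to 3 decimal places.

1.940

RR_MH = Σ(aᵢ·n₀ᵢ/nᵢ) / Σ(cᵢ·n₁ᵢ/nᵢ), with n₁ᵢ = aᵢ+bᵢ (exposed), n₀ᵢ = cᵢ+dᵢ (unexposed), nᵢ = n₁ᵢ+n₀ᵢ.
Stratum 1 (Site A): n₁ = 381, n₀ = 359, n = 740; a·n₀/n = 342·359/740 = 165.9162; c·n₁/n = 155·381/740 = 79.8041
Stratum 2 (Site B): n₁ = 377, n₀ = 128, n = 505; a·n₀/n = 331·128/505 = 83.8970; c·n₁/n = 58·377/505 = 43.2990
Stratum 3 (Site C): n₁ = 98, n₀ = 262, n = 360; a·n₀/n = 88·262/360 = 64.0444; c·n₁/n = 142·98/360 = 38.6556
RR_MH = (165.9162 + 83.8970 + 64.0444) / (79.8041 + 43.2990 + 38.6556) = 313.8577 / 161.7586 = 1.94028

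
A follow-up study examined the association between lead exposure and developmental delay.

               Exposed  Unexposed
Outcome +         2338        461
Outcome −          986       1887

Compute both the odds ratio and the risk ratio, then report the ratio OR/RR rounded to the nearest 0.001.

Reading the table with exposure as columns: a = 2338 (Exposed, case), b = 986 (Exposed, non-case), c = 461 (Unexposed, case), d = 1887.
OR = (2338·1887)/(986·461) = 4411806/454546 = 9.70596
Risk in exposed = 2338/3324 = 0.70337; risk in unexposed = 461/2348 = 0.19634; RR = 3.58245
OR/RR = 9.70596 / 3.58245 = 2.70931
The outcome is not rare, so the OR lies further from 1 than the RR.

2.709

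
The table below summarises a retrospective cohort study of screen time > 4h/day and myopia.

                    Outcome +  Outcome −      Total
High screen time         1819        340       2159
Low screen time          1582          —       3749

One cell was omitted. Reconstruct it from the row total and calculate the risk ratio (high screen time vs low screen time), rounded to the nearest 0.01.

The missing cell is in the unexposed row: 3749 − 1582 = 2167.
So a = 1819, b = 340, c = 1582, d = 2167.
RR = [a/(a+b)] / [c/(c+d)] = (1819/2159) / (1582/3749) = 0.84252/0.42198 = 1.99659

2.00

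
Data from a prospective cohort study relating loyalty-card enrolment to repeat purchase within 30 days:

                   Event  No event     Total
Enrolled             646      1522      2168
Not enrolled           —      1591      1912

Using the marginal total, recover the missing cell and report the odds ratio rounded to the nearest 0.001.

2.104

The missing cell is in the unexposed row: 1912 − 1591 = 321.
So a = 646, b = 1522, c = 321, d = 1591.
OR = (a·d)/(b·c) = (646 × 1591) / (1522 × 321) = 1027786 / 488562 = 2.10370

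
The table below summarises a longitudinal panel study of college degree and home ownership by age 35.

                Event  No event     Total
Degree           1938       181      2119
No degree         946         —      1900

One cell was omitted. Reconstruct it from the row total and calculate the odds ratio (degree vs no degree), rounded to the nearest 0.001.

The missing cell is in the unexposed row: 1900 − 946 = 954.
So a = 1938, b = 181, c = 946, d = 954.
OR = (a·d)/(b·c) = (1938 × 954) / (181 × 946) = 1848852 / 171226 = 10.79773

10.798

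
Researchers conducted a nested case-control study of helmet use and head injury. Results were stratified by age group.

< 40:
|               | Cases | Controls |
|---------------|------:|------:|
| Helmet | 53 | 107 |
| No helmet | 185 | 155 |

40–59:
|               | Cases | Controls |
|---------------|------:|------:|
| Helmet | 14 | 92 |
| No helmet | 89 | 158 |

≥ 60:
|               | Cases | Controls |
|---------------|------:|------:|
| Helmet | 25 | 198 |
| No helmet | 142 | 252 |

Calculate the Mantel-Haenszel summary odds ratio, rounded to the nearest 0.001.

0.304

OR_MH = Σ(aᵢdᵢ/nᵢ) / Σ(bᵢcᵢ/nᵢ), where nᵢ is the stratum total.
Stratum 1 (< 40): n = 500; a·d/n = 53·155/500 = 16.4300; b·c/n = 107·185/500 = 39.5900
Stratum 2 (40–59): n = 353; a·d/n = 14·158/353 = 6.2663; b·c/n = 92·89/353 = 23.1955
Stratum 3 (≥ 60): n = 617; a·d/n = 25·252/617 = 10.2107; b·c/n = 198·142/617 = 45.5689
OR_MH = (16.4300 + 6.2663 + 10.2107) / (39.5900 + 23.1955 + 45.5689) = 32.9070 / 108.3543 = 0.30370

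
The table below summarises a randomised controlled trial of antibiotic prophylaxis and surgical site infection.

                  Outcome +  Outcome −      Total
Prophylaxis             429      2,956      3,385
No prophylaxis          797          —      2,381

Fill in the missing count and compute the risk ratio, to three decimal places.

0.379

The missing cell is in the unexposed row: 2381 − 797 = 1584.
So a = 429, b = 2956, c = 797, d = 1584.
RR = [a/(a+b)] / [c/(c+d)] = (429/3385) / (797/2381) = 0.12674/0.33473 = 0.37862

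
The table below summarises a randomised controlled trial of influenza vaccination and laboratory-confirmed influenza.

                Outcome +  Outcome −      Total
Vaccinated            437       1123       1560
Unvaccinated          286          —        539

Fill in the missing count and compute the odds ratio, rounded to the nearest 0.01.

The missing cell is in the unexposed row: 539 − 286 = 253.
So a = 437, b = 1123, c = 286, d = 253.
OR = (a·d)/(b·c) = (437 × 253) / (1123 × 286) = 110561 / 321178 = 0.34424

0.34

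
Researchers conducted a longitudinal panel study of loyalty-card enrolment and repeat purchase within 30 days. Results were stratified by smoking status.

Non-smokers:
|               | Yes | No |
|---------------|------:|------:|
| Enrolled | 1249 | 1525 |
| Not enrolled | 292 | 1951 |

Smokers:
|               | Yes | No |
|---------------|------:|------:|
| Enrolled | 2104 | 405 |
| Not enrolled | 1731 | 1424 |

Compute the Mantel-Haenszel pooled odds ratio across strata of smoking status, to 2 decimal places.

4.77

OR_MH = Σ(aᵢdᵢ/nᵢ) / Σ(bᵢcᵢ/nᵢ), where nᵢ is the stratum total.
Stratum 1 (Non-smokers): n = 5017; a·d/n = 1249·1951/5017 = 485.7084; b·c/n = 1525·292/5017 = 88.7582
Stratum 2 (Smokers): n = 5664; a·d/n = 2104·1424/5664 = 528.9718; b·c/n = 405·1731/5664 = 123.7738
OR_MH = (485.7084 + 528.9718) / (88.7582 + 123.7738) = 1014.6801 / 212.5321 = 4.77425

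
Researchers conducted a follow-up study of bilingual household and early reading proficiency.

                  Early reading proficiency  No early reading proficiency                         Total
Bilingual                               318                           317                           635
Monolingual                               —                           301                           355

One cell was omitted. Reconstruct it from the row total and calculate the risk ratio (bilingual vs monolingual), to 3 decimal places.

3.292

The missing cell is in the unexposed row: 355 − 301 = 54.
So a = 318, b = 317, c = 54, d = 301.
RR = [a/(a+b)] / [c/(c+d)] = (318/635) / (54/355) = 0.50079/0.15211 = 3.29221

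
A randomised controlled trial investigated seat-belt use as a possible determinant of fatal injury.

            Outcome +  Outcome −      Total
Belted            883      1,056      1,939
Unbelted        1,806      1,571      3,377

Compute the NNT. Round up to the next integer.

13

Risk in treated group = 883/1939 = 0.45539; risk in control = 1806/3377 = 0.53479.
Absolute risk reduction = 0.53479 − 0.45539 = 0.07940
NNT = 1 / ARR = 1 / 0.07940 = 12.594 → round up → 13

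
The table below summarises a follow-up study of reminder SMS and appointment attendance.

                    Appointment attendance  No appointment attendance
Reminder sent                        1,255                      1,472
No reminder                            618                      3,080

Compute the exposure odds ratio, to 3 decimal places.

4.249

Cells: a = 1255, b = 1472, c = 618, d = 3080.
OR = (a·d)/(b·c) = (1255 × 3080) / (1472 × 618) = 3865400 / 909696 = 4.24911
The odds of appointment attendance are about 4.25 times as high in the reminder sent group.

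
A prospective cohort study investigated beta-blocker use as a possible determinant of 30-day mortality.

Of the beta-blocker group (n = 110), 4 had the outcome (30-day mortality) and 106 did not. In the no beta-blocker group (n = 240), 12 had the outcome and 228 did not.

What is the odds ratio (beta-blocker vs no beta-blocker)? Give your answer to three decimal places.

From the description: a = 4, b = 106, c = 12, d = 228.
OR = (a·d)/(b·c) = (4 × 228) / (106 × 12) = 912 / 1272 = 0.71698
Exposure is associated with lower odds of 30-day mortality (OR = 0.72 < 1).

0.717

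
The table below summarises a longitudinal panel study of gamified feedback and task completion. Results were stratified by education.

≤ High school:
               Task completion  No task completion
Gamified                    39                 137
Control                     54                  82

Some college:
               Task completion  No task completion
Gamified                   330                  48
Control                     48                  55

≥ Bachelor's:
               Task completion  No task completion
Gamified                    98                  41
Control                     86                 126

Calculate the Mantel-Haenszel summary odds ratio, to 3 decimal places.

OR_MH = Σ(aᵢdᵢ/nᵢ) / Σ(bᵢcᵢ/nᵢ), where nᵢ is the stratum total.
Stratum 1 (≤ High school): n = 312; a·d/n = 39·82/312 = 10.2500; b·c/n = 137·54/312 = 23.7115
Stratum 2 (Some college): n = 481; a·d/n = 330·55/481 = 37.7339; b·c/n = 48·48/481 = 4.7900
Stratum 3 (≥ Bachelor's): n = 351; a·d/n = 98·126/351 = 35.1795; b·c/n = 41·86/351 = 10.0456
OR_MH = (10.2500 + 37.7339 + 35.1795) / (23.7115 + 4.7900 + 10.0456) = 83.1634 / 38.5471 = 2.15745

2.157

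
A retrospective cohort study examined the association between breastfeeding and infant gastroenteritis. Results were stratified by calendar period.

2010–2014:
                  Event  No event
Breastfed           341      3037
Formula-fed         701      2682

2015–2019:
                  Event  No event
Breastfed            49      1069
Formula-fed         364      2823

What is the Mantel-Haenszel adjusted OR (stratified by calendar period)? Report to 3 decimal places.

0.413

OR_MH = Σ(aᵢdᵢ/nᵢ) / Σ(bᵢcᵢ/nᵢ), where nᵢ is the stratum total.
Stratum 1 (2010–2014): n = 6761; a·d/n = 341·2682/6761 = 135.2702; b·c/n = 3037·701/6761 = 314.8849
Stratum 2 (2015–2019): n = 4305; a·d/n = 49·2823/4305 = 32.1317; b·c/n = 1069·364/4305 = 90.3870
OR_MH = (135.2702 + 32.1317) / (314.8849 + 90.3870) = 167.4019 / 405.2719 = 0.41306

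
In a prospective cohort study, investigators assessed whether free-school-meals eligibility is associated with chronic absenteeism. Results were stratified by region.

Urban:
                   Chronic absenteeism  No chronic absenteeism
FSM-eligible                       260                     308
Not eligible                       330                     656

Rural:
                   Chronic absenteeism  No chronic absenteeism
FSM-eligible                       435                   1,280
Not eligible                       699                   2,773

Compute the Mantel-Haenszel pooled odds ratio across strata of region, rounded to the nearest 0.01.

OR_MH = Σ(aᵢdᵢ/nᵢ) / Σ(bᵢcᵢ/nᵢ), where nᵢ is the stratum total.
Stratum 1 (Urban): n = 1554; a·d/n = 260·656/1554 = 109.7555; b·c/n = 308·330/1554 = 65.4054
Stratum 2 (Rural): n = 5187; a·d/n = 435·2773/5187 = 232.5535; b·c/n = 1280·699/5187 = 172.4928
OR_MH = (109.7555 + 232.5535) / (65.4054 + 172.4928) = 342.3090 / 237.8982 = 1.43889

1.44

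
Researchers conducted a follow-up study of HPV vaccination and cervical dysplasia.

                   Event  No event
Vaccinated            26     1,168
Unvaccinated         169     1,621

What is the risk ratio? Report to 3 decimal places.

Cells: a = 26, b = 1168, c = 169, d = 1621.
Risk in exposed = 26/1194 = 0.02178; risk in unexposed = 169/1790 = 0.09441.
RR = 0.02178 / 0.09441 = 0.23064
The risk is 77% lower among the exposed than among the unexposed.

0.231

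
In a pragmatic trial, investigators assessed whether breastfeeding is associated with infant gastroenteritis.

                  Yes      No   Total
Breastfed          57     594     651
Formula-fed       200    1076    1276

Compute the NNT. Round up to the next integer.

Risk in treated group = 57/651 = 0.08756; risk in control = 200/1276 = 0.15674.
Absolute risk reduction = 0.15674 − 0.08756 = 0.06918
NNT = 1 / ARR = 1 / 0.06918 = 14.455 → round up → 15

15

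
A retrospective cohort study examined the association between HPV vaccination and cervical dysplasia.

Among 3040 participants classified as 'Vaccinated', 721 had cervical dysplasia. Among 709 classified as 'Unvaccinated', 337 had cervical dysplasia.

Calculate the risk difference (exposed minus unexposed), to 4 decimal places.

From the description: a = 721, b = 2319, c = 337, d = 372.
Risk in exposed = 721/3040 = 0.237171; risk in unexposed = 337/709 = 0.475317.
Risk difference = 0.237171 − 0.475317 = -0.238146

-0.2381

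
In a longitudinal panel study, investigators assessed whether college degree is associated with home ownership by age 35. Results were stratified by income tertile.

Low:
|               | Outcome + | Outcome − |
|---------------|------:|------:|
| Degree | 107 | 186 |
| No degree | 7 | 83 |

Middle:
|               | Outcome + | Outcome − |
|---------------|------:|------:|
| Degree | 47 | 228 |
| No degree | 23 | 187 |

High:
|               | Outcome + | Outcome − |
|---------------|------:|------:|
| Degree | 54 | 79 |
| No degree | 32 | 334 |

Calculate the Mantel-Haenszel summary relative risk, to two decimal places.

3.16

RR_MH = Σ(aᵢ·n₀ᵢ/nᵢ) / Σ(cᵢ·n₁ᵢ/nᵢ), with n₁ᵢ = aᵢ+bᵢ (exposed), n₀ᵢ = cᵢ+dᵢ (unexposed), nᵢ = n₁ᵢ+n₀ᵢ.
Stratum 1 (Low): n₁ = 293, n₀ = 90, n = 383; a·n₀/n = 107·90/383 = 25.1436; c·n₁/n = 7·293/383 = 5.3551
Stratum 2 (Middle): n₁ = 275, n₀ = 210, n = 485; a·n₀/n = 47·210/485 = 20.3505; c·n₁/n = 23·275/485 = 13.0412
Stratum 3 (High): n₁ = 133, n₀ = 366, n = 499; a·n₀/n = 54·366/499 = 39.6072; c·n₁/n = 32·133/499 = 8.5291
RR_MH = (25.1436 + 20.3505 + 39.6072) / (5.3551 + 13.0412 + 8.5291) = 85.1013 / 26.9254 = 3.16064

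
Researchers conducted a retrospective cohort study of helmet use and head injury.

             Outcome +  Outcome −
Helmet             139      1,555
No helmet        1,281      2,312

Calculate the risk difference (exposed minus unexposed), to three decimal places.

-0.274

Cells: a = 139, b = 1555, c = 1281, d = 2312.
Risk in exposed = 139/1694 = 0.082054; risk in unexposed = 1281/3593 = 0.356527.
Risk difference = 0.082054 − 0.356527 = -0.274472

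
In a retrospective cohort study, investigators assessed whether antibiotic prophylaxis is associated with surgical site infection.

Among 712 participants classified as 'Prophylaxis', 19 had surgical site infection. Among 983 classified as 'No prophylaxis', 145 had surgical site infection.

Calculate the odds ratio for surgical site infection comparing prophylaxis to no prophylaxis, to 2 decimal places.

0.16

From the description: a = 19, b = 693, c = 145, d = 838.
OR = (a·d)/(b·c) = (19 × 838) / (693 × 145) = 15922 / 100485 = 0.15845
Exposure is associated with lower odds of surgical site infection (OR = 0.16 < 1).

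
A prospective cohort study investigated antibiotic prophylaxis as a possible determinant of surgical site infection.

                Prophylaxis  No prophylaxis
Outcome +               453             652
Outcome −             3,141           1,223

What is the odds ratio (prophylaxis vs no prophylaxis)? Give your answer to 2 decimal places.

0.27

Reading the table with exposure as columns: a = 453 (Prophylaxis, case), b = 3141 (Prophylaxis, non-case), c = 652 (No prophylaxis, case), d = 1223.
OR = (a·d)/(b·c) = (453 × 1223) / (3141 × 652) = 554019 / 2047932 = 0.27053
Exposure is associated with lower odds of surgical site infection (OR = 0.27 < 1).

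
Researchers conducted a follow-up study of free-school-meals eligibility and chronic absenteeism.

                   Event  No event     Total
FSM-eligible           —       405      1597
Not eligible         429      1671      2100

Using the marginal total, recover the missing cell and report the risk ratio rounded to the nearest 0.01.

The missing cell is in the exposed row: 1597 − 405 = 1192.
So a = 1192, b = 405, c = 429, d = 1671.
RR = [a/(a+b)] / [c/(c+d)] = (1192/1597) / (429/2100) = 0.74640/0.20429 = 3.65370

3.65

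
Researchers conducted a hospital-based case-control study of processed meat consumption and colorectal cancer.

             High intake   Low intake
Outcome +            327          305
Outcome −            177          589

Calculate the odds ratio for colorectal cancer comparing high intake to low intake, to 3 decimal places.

3.568

Reading the table with exposure as columns: a = 327 (High intake, case), b = 177 (High intake, non-case), c = 305 (Low intake, case), d = 589.
OR = (a·d)/(b·c) = (327 × 589) / (177 × 305) = 192603 / 53985 = 3.56771
The odds of colorectal cancer are about 3.57 times as high in the high intake group.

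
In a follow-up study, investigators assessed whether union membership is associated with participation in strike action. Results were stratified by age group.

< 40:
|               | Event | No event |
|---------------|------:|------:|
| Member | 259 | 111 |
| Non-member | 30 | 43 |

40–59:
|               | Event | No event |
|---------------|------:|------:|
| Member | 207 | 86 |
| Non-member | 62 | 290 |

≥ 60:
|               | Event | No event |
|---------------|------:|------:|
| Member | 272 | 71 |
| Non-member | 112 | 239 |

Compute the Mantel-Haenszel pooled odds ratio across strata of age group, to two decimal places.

7.78

OR_MH = Σ(aᵢdᵢ/nᵢ) / Σ(bᵢcᵢ/nᵢ), where nᵢ is the stratum total.
Stratum 1 (< 40): n = 443; a·d/n = 259·43/443 = 25.1400; b·c/n = 111·30/443 = 7.5169
Stratum 2 (40–59): n = 645; a·d/n = 207·290/645 = 93.0698; b·c/n = 86·62/645 = 8.2667
Stratum 3 (≥ 60): n = 694; a·d/n = 272·239/694 = 93.6715; b·c/n = 71·112/694 = 11.4582
OR_MH = (25.1400 + 93.0698 + 93.6715) / (7.5169 + 8.2667 + 11.4582) = 211.8812 / 27.2418 = 7.77779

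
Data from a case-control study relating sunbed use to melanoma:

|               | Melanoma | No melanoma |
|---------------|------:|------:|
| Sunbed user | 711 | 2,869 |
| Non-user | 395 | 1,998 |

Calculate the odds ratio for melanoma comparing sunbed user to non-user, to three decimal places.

Cells: a = 711, b = 2869, c = 395, d = 1998.
OR = (a·d)/(b·c) = (711 × 1998) / (2869 × 395) = 1420578 / 1133255 = 1.25354
The odds of melanoma are about 1.25 times as high in the sunbed user group.

1.254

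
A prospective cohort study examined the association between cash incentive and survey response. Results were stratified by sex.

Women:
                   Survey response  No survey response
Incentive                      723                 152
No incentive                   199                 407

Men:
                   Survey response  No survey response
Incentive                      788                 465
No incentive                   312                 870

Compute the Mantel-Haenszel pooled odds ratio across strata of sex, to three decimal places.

OR_MH = Σ(aᵢdᵢ/nᵢ) / Σ(bᵢcᵢ/nᵢ), where nᵢ is the stratum total.
Stratum 1 (Women): n = 1481; a·d/n = 723·407/1481 = 198.6907; b·c/n = 152·199/1481 = 20.4240
Stratum 2 (Men): n = 2435; a·d/n = 788·870/2435 = 281.5441; b·c/n = 465·312/2435 = 59.5811
OR_MH = (198.6907 + 281.5441) / (20.4240 + 59.5811) = 480.2349 / 80.0051 = 6.00255

6.003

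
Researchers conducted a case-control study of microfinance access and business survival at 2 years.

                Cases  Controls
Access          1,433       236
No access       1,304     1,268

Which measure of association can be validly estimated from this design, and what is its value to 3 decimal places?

Cells: a = 1433, b = 236, c = 1304, d = 1268.
This is a case-control study: participants were sampled on outcome status, so risks in the source population cannot be estimated directly — relative risk is not valid here. The odds ratio is the appropriate measure.
OR = (a·d)/(b·c) = (1433 × 1268) / (236 × 1304) = 1817044 / 307744 = 5.90440

5.904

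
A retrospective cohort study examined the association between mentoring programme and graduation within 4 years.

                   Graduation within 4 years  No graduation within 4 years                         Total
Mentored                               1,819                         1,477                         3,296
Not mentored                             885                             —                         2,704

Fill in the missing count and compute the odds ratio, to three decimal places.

The missing cell is in the unexposed row: 2704 − 885 = 1819.
So a = 1819, b = 1477, c = 885, d = 1819.
OR = (a·d)/(b·c) = (1819 × 1819) / (1477 × 885) = 3308761 / 1307145 = 2.53129

2.531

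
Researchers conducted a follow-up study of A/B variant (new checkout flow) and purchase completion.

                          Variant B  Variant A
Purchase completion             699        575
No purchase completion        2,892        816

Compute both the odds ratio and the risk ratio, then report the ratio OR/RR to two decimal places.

Reading the table with exposure as columns: a = 699 (Variant B, case), b = 2892 (Variant B, non-case), c = 575 (Variant A, case), d = 816.
OR = (699·816)/(2892·575) = 570384/1662900 = 0.34301
Risk in exposed = 699/3591 = 0.19465; risk in unexposed = 575/1391 = 0.41337; RR = 0.47089
OR/RR = 0.34301 / 0.47089 = 0.72842
The outcome is not rare, so the OR lies further from 1 than the RR.

0.73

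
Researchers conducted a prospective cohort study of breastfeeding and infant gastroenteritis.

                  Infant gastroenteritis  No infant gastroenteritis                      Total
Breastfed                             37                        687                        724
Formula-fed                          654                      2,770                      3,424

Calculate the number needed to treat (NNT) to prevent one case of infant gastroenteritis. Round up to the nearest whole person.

8

Risk in treated group = 37/724 = 0.05110; risk in control = 654/3424 = 0.19100.
Absolute risk reduction = 0.19100 − 0.05110 = 0.13990
NNT = 1 / ARR = 1 / 0.13990 = 7.148 → round up → 8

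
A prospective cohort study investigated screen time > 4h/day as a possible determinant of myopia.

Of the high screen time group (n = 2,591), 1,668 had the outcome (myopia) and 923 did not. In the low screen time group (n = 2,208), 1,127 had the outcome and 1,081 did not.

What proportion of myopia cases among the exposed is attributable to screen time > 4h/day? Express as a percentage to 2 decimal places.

20.71

From the description: a = 1668, b = 923, c = 1127, d = 1081.
Risk in exposed = 1668/2591 = 0.64377; risk in unexposed = 1127/2208 = 0.51042.
RR = 0.64377/0.51042 = 1.26126
AR% = (RR − 1)/RR × 100 = (1.26126 − 1)/1.26126 × 100 = 20.7141%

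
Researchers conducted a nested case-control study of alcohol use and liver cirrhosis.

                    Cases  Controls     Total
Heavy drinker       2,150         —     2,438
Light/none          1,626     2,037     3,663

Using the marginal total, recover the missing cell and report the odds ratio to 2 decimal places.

9.35

The missing cell is in the exposed row: 2438 − 2150 = 288.
So a = 2150, b = 288, c = 1626, d = 2037.
OR = (a·d)/(b·c) = (2150 × 2037) / (288 × 1626) = 4379550 / 468288 = 9.35226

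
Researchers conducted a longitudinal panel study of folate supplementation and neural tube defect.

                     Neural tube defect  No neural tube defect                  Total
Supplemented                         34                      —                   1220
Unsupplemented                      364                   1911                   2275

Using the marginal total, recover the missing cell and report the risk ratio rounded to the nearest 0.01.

The missing cell is in the exposed row: 1220 − 34 = 1186.
So a = 34, b = 1186, c = 364, d = 1911.
RR = [a/(a+b)] / [c/(c+d)] = (34/1220) / (364/2275) = 0.02787/0.16000 = 0.17418

0.17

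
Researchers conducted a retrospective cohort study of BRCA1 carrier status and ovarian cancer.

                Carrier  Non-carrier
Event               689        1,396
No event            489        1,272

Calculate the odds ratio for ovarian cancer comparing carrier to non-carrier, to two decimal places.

1.28

Reading the table with exposure as columns: a = 689 (Carrier, case), b = 489 (Carrier, non-case), c = 1396 (Non-carrier, case), d = 1272.
OR = (a·d)/(b·c) = (689 × 1272) / (489 × 1396) = 876408 / 682644 = 1.28384
The odds of ovarian cancer are about 1.28 times as high in the carrier group.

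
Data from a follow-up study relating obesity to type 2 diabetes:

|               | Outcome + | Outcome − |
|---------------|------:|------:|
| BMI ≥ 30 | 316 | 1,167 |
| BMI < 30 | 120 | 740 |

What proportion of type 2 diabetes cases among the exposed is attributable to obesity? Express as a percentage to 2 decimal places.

Cells: a = 316, b = 1167, c = 120, d = 740.
Risk in exposed = 316/1483 = 0.21308; risk in unexposed = 120/860 = 0.13953.
RR = 0.21308/0.13953 = 1.52708
AR% = (RR − 1)/RR × 100 = (1.52708 − 1)/1.52708 × 100 = 34.5157%

34.52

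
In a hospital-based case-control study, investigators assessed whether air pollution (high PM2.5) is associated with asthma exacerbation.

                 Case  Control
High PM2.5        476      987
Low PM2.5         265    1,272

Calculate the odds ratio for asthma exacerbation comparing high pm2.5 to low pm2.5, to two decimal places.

2.31

Cells: a = 476, b = 987, c = 265, d = 1272.
OR = (a·d)/(b·c) = (476 × 1272) / (987 × 265) = 605472 / 261555 = 2.31489
The odds of asthma exacerbation are about 2.31 times as high in the high pm2.5 group.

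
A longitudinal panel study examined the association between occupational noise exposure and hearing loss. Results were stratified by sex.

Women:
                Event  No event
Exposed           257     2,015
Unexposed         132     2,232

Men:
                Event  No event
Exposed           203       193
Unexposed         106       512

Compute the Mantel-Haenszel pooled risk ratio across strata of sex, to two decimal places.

2.40

RR_MH = Σ(aᵢ·n₀ᵢ/nᵢ) / Σ(cᵢ·n₁ᵢ/nᵢ), with n₁ᵢ = aᵢ+bᵢ (exposed), n₀ᵢ = cᵢ+dᵢ (unexposed), nᵢ = n₁ᵢ+n₀ᵢ.
Stratum 1 (Women): n₁ = 2272, n₀ = 2364, n = 4636; a·n₀/n = 257·2364/4636 = 131.0500; c·n₁/n = 132·2272/4636 = 64.6903
Stratum 2 (Men): n₁ = 396, n₀ = 618, n = 1014; a·n₀/n = 203·618/1014 = 123.7219; c·n₁/n = 106·396/1014 = 41.3964
RR_MH = (131.0500 + 123.7219) / (64.6903 + 41.3964) = 254.7719 / 106.0867 = 2.40154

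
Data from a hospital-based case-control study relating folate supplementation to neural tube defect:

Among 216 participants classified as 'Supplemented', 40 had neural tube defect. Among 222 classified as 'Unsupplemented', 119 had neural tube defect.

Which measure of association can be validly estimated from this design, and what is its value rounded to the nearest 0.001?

From the description: a = 40, b = 176, c = 119, d = 103.
This is a hospital-based case-control study: participants were sampled on outcome status, so risks in the source population cannot be estimated directly — relative risk is not valid here. The odds ratio is the appropriate measure.
OR = (a·d)/(b·c) = (40 × 103) / (176 × 119) = 4120 / 20944 = 0.19672

0.197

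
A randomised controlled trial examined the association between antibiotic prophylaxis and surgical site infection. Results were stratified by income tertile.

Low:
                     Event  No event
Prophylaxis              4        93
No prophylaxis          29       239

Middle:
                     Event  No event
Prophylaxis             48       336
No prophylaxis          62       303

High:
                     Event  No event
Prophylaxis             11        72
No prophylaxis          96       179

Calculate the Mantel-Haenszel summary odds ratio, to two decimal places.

OR_MH = Σ(aᵢdᵢ/nᵢ) / Σ(bᵢcᵢ/nᵢ), where nᵢ is the stratum total.
Stratum 1 (Low): n = 365; a·d/n = 4·239/365 = 2.6192; b·c/n = 93·29/365 = 7.3890
Stratum 2 (Middle): n = 749; a·d/n = 48·303/749 = 19.4179; b·c/n = 336·62/749 = 27.8131
Stratum 3 (High): n = 358; a·d/n = 11·179/358 = 5.5000; b·c/n = 72·96/358 = 19.3073
OR_MH = (2.6192 + 19.4179 + 5.5000) / (7.3890 + 27.8131 + 19.3073) = 27.5371 / 54.5094 = 0.50518

0.51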